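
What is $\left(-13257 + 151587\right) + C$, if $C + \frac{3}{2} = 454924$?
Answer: $\frac{1186505}{2} \approx 5.9325 \cdot 10^{5}$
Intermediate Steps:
$C = \frac{909845}{2}$ ($C = - \frac{3}{2} + 454924 = \frac{909845}{2} \approx 4.5492 \cdot 10^{5}$)
$\left(-13257 + 151587\right) + C = \left(-13257 + 151587\right) + \frac{909845}{2} = 138330 + \frac{909845}{2} = \frac{1186505}{2}$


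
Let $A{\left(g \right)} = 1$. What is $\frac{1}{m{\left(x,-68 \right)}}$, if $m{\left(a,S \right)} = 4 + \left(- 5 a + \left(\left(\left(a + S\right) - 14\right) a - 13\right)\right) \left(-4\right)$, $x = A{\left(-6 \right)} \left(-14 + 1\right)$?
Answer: $- \frac{1}{5144} \approx -0.0001944$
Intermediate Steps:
$x = -13$ ($x = 1 \left(-14 + 1\right) = 1 \left(-13\right) = -13$)
$m{\left(a,S \right)} = 56 + 20 a - 4 a \left(-14 + S + a\right)$ ($m{\left(a,S \right)} = 4 + \left(- 5 a + \left(\left(\left(S + a\right) - 14\right) a - 13\right)\right) \left(-4\right) = 4 + \left(- 5 a + \left(\left(-14 + S + a\right) a - 13\right)\right) \left(-4\right) = 4 + \left(- 5 a + \left(a \left(-14 + S + a\right) - 13\right)\right) \left(-4\right) = 4 + \left(- 5 a + \left(-13 + a \left(-14 + S + a\right)\right)\right) \left(-4\right) = 4 + \left(-13 - 5 a + a \left(-14 + S + a\right)\right) \left(-4\right) = 4 + \left(52 + 20 a - 4 a \left(-14 + S + a\right)\right) = 56 + 20 a - 4 a \left(-14 + S + a\right)$)
$\frac{1}{m{\left(x,-68 \right)}} = \frac{1}{56 - 4 \left(-13\right)^{2} + 76 \left(-13\right) - \left(-272\right) \left(-13\right)} = \frac{1}{56 - 676 - 988 - 3536} = \frac{1}{-5144} = - \frac{1}{5144}$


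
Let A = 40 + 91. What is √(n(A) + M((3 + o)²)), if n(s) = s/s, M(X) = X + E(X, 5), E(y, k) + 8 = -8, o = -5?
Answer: I*√11 ≈ 3.3166*I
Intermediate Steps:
E(y, k) = -16 (E(y, k) = -8 - 8 = -16)
A = 131
M(X) = -16 + X (M(X) = X - 16 = -16 + X)
n(s) = 1
√(n(A) + M((3 + o)²)) = √(1 + (-16 + (3 - 5)²)) = √(1 + (-16 + (-2)²)) = √(1 + (-16 + 4)) = √(1 - 12) = √(-11) = I*√11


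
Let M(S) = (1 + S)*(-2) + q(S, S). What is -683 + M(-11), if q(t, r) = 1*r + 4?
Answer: -670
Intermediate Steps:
q(t, r) = 4 + r (q(t, r) = r + 4 = 4 + r)
M(S) = 2 - S (M(S) = (1 + S)*(-2) + (4 + S) = (-2 - 2*S) + (4 + S) = 2 - S)
-683 + M(-11) = -683 + (2 - 1*(-11)) = -683 + (2 + 11) = -683 + 13 = -670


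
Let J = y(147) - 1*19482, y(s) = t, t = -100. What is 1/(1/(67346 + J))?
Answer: 47764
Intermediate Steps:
y(s) = -100
J = -19582 (J = -100 - 1*19482 = -100 - 19482 = -19582)
1/(1/(67346 + J)) = 1/(1/(67346 - 19582)) = 1/(1/47764) = 47764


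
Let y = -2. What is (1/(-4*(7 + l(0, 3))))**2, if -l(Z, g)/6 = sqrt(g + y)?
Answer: 1/16 ≈ 0.062500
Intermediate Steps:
l(Z, g) = -6*sqrt(-2 + g) (l(Z, g) = -6*sqrt(g - 2) = -6*sqrt(-2 + g))
(1/(-4*(7 + l(0, 3))))**2 = (1/(-4*(7 - 6*sqrt(-2 + 3))))**2 = (1/(-4*(7 - 6*sqrt(1))))**2 = (1/(-4*(7 - 6*1)))**2 = (1/(-4*(7 - 6)))**2 = (1/(-4*1))**2 = (1/(-4))**2 = (-1/4)**2 = 1/16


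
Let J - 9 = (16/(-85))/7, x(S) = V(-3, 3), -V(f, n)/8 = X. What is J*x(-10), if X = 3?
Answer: -128136/595 ≈ -215.35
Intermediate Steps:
V(f, n) = -24 (V(f, n) = -8*3 = -24)
x(S) = -24
J = 5339/595 (J = 9 + (16/(-85))/7 = 9 + (16*(-1/85))*(⅐) = 9 - 16/85*⅐ = 9 - 16/595 = 5339/595 ≈ 8.9731)
J*x(-10) = (5339/595)*(-24) = -128136/595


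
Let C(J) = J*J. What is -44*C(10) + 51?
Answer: -4349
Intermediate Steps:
C(J) = J²
-44*C(10) + 51 = -44*10² + 51 = -44*100 + 51 = -4400 + 51 = -4349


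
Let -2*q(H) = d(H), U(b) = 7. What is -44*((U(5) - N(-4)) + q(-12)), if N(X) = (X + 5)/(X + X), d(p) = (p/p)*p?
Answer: -1155/2 ≈ -577.50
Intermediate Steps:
d(p) = p (d(p) = 1*p = p)
N(X) = (5 + X)/(2*X) (N(X) = (5 + X)/((2*X)) = (5 + X)*(1/(2*X)) = (5 + X)/(2*X))
q(H) = -H/2
-44*((U(5) - N(-4)) + q(-12)) = -44*((7 - (5 - 4)/(2*(-4))) - ½*(-12)) = -44*((7 - (-1)/(2*4)) + 6) = -44*((7 - 1*(-⅛)) + 6) = -44*((7 + ⅛) + 6) = -44*(57/8 + 6) = -44*105/8 = -1155/2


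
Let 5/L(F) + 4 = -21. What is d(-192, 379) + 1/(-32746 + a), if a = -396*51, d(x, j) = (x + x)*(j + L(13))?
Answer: -38504504837/264710 ≈ -1.4546e+5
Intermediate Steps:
L(F) = -1/5 (L(F) = 5/(-4 - 21) = 5/(-25) = 5*(-1/25) = -1/5)
d(x, j) = 2*x*(-1/5 + j) (d(x, j) = (x + x)*(j - 1/5) = (2*x)*(-1/5 + j) = 2*x*(-1/5 + j))
a = -20196 (a = -36*561 = -20196)
d(-192, 379) + 1/(-32746 + a) = (2/5)*(-192)*(-1 + 5*379) + 1/(-32746 - 20196) = (2/5)*(-192)*(-1 + 1895) + 1/(-52942) = (2/5)*(-192)*1894 - 1/52942 = -727296/5 - 1/52942 = -38504504837/264710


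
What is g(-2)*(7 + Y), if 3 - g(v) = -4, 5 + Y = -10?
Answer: -56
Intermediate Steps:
Y = -15 (Y = -5 - 10 = -15)
g(v) = 7 (g(v) = 3 - 1*(-4) = 3 + 4 = 7)
g(-2)*(7 + Y) = 7*(7 - 15) = 7*(-8) = -56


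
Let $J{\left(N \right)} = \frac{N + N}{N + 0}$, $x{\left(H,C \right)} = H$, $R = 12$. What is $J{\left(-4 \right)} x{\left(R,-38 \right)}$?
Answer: $24$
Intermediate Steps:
$J{\left(N \right)} = 2$ ($J{\left(N \right)} = \frac{2 N}{N} = 2$)
$J{\left(-4 \right)} x{\left(R,-38 \right)} = 2 \cdot 12 = 24$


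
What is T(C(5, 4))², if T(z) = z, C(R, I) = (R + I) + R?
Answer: 196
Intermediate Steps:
C(R, I) = I + 2*R (C(R, I) = (I + R) + R = I + 2*R)
T(C(5, 4))² = (4 + 2*5)² = (4 + 10)² = 14² = 196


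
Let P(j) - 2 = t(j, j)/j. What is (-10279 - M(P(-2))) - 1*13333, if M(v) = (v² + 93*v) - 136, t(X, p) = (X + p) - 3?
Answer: -96071/4 ≈ -24018.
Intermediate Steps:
t(X, p) = -3 + X + p
P(j) = 2 + (-3 + 2*j)/j (P(j) = 2 + (-3 + j + j)/j = 2 + (-3 + 2*j)/j)
M(v) = -136 + v² + 93*v
(-10279 - M(P(-2))) - 1*13333 = (-10279 - (-136 + (4 - 3/(-2))² + 93*(4 - 3/(-2)))) - 1*13333 = (-10279 - (-136 + (4 - 3*(-½))² + 93*(4 - 3*(-½)))) - 13333 = (-10279 - (-136 + (4 + 3/2)² + 93*(4 + 3/2))) - 13333 = (-10279 - (-136 + (11/2)² + 93*(11/2))) - 13333 = (-10279 - (-136 + 121/4 + 1023/2)) - 13333 = (-10279 - 1*1623/4) - 13333 = (-10279 - 1623/4) - 13333 = -42739/4 - 13333 = -96071/4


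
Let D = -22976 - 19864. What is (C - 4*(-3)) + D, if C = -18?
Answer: -42846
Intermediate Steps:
D = -42840
(C - 4*(-3)) + D = (-18 - 4*(-3)) - 42840 = (-18 + 12) - 42840 = -6 - 42840 = -42846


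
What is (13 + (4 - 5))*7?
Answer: 84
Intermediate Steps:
(13 + (4 - 5))*7 = (13 - 1)*7 = 12*7 = 84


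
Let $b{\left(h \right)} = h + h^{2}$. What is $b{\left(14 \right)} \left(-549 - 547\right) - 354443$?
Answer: $-584603$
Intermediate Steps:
$b{\left(14 \right)} \left(-549 - 547\right) - 354443 = 14 \left(1 + 14\right) \left(-549 - 547\right) - 354443 = 14 \cdot 15 \left(-1096\right) - 354443 = 210 \left(-1096\right) - 354443 = -230160 - 354443 = -584603$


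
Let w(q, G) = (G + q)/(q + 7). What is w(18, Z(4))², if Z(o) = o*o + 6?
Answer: 64/25 ≈ 2.5600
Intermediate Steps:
Z(o) = 6 + o² (Z(o) = o² + 6 = 6 + o²)
w(q, G) = (G + q)/(7 + q)
w(18, Z(4))² = (((6 + 4²) + 18)/(7 + 18))² = (((6 + 16) + 18)/25)² = ((22 + 18)/25)² = ((1/25)*40)² = (8/5)² = 64/25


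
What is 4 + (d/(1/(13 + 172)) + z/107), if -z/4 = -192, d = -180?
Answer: -3561904/107 ≈ -33289.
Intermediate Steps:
z = 768 (z = -4*(-192) = 768)
4 + (d/(1/(13 + 172)) + z/107) = 4 + (-180/(1/(13 + 172)) + 768/107) = 4 + (-180/(1/185) + 768*(1/107)) = 4 + (-180/1/185 + 768/107) = 4 + (-180*185 + 768/107) = 4 + (-33300 + 768/107) = 4 - 3562332/107 = -3561904/107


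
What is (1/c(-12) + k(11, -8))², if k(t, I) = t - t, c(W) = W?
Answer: 1/144 ≈ 0.0069444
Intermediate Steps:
k(t, I) = 0
(1/c(-12) + k(11, -8))² = (1/(-12) + 0)² = (-1/12 + 0)² = (-1/12)² = 1/144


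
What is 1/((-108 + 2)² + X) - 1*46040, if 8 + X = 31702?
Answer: -1976497199/42930 ≈ -46040.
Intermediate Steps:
X = 31694 (X = -8 + 31702 = 31694)
1/((-108 + 2)² + X) - 1*46040 = 1/((-108 + 2)² + 31694) - 1*46040 = 1/((-106)² + 31694) - 46040 = 1/(11236 + 31694) - 46040 = 1/42930 - 46040 = -1976497199/42930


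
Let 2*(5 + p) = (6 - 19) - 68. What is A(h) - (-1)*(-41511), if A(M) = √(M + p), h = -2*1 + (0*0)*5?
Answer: -41511 + I*√190/2 ≈ -41511.0 + 6.892*I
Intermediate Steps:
h = -2 (h = -2 + 0*5 = -2 + 0 = -2)
p = -91/2 (p = -5 + ((6 - 19) - 68)/2 = -5 + (-13 - 68)/2 = -5 + (½)*(-81) = -5 - 81/2 = -91/2 ≈ -45.500)
A(M) = √(-91/2 + M) (A(M) = √(M - 91/2) = √(-91/2 + M))
A(h) - (-1)*(-41511) = √(-182 + 4*(-2))/2 - (-1)*(-41511) = √(-182 - 8)/2 - 1*41511 = √(-190)/2 - 41511 = (I*√190)/2 - 41511 = I*√190/2 - 41511 = -41511 + I*√190/2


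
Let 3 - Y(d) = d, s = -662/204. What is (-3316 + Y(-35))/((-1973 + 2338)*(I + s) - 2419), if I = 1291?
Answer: -334356/47696377 ≈ -0.0070101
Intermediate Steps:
s = -331/102 (s = -662*1/204 = -331/102 ≈ -3.2451)
Y(d) = 3 - d
(-3316 + Y(-35))/((-1973 + 2338)*(I + s) - 2419) = (-3316 + (3 - 1*(-35)))/((-1973 + 2338)*(1291 - 331/102) - 2419) = (-3316 + (3 + 35))/(365*(131351/102) - 2419) = (-3316 + 38)/(47943115/102 - 2419) = -3278/47696377/102 = -3278*102/47696377 = -334356/47696377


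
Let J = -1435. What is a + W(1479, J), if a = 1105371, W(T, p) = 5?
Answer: 1105376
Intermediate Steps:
a + W(1479, J) = 1105371 + 5 = 1105376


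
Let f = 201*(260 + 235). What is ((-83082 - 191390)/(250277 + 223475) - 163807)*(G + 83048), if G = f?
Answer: -1770762212569806/59219 ≈ -2.9902e+10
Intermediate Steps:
f = 99495 (f = 201*495 = 99495)
G = 99495
((-83082 - 191390)/(250277 + 223475) - 163807)*(G + 83048) = ((-83082 - 191390)/(250277 + 223475) - 163807)*(99495 + 83048) = (-274472/473752 - 163807)*182543 = (-274472*1/473752 - 163807)*182543 = (-34309/59219 - 163807)*182543 = -9700521042/59219*182543 = -1770762212569806/59219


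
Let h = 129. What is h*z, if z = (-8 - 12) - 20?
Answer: -5160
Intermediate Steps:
z = -40 (z = -20 - 20 = -40)
h*z = 129*(-40) = -5160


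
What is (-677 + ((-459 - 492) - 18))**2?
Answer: 2709316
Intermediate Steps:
(-677 + ((-459 - 492) - 18))**2 = (-677 + (-951 - 18))**2 = (-677 - 969)**2 = (-1646)**2 = 2709316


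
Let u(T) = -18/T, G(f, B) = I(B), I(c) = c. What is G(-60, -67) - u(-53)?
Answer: -3569/53 ≈ -67.340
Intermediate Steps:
G(f, B) = B
G(-60, -67) - u(-53) = -67 - (-18)/(-53) = -67 - (-18)*(-1)/53 = -67 - 1*18/53 = -67 - 18/53 = -3569/53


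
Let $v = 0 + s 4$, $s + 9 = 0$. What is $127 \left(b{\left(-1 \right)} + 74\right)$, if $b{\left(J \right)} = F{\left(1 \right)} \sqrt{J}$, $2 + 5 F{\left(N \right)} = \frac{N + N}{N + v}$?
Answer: $9398 - \frac{9144 i}{175} \approx 9398.0 - 52.251 i$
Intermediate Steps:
$s = -9$ ($s = -9 + 0 = -9$)
$v = -36$ ($v = 0 - 36 = -36$)
$F{\left(N \right)} = - \frac{2}{5} + \frac{2 N}{5 \left(-36 + N\right)}$ ($F{\left(N \right)} = - \frac{2}{5} + \frac{\left(N + N\right) \frac{1}{N - 36}}{5} = - \frac{2}{5} + \frac{2 N \frac{1}{-36 + N}}{5} = - \frac{2}{5} + \frac{2 N}{5 \left(-36 + N\right)}$)
$b{\left(J \right)} = - \frac{72 \sqrt{J}}{175}$ ($b{\left(J \right)} = \frac{72}{5 \left(-36 + 1\right)} \sqrt{J} = \frac{72}{5 \left(-35\right)} \sqrt{J} = \frac{72}{5} \left(- \frac{1}{35}\right) \sqrt{J} = - \frac{72 \sqrt{J}}{175}$)
$127 \left(b{\left(-1 \right)} + 74\right) = 127 \left(- \frac{72 \sqrt{-1}}{175} + 74\right) = 127 \left(- \frac{72 i}{175} + 74\right) = 127 \left(74 - \frac{72 i}{175}\right) = 9398 - \frac{9144 i}{175}$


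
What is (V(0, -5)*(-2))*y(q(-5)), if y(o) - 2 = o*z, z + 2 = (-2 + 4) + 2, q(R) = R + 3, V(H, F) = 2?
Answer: 8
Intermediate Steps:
q(R) = 3 + R
z = 2 (z = -2 + ((-2 + 4) + 2) = -2 + (2 + 2) = -2 + 4 = 2)
y(o) = 2 + 2*o (y(o) = 2 + o*2 = 2 + 2*o)
(V(0, -5)*(-2))*y(q(-5)) = (2*(-2))*(2 + 2*(3 - 5)) = -4*(2 + 2*(-2)) = -4*(2 - 4) = -4*(-2) = 8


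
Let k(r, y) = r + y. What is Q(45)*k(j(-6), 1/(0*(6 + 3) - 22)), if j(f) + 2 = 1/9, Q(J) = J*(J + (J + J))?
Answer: -258525/22 ≈ -11751.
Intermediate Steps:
Q(J) = 3*J² (Q(J) = J*(J + 2*J) = J*(3*J) = 3*J²)
j(f) = -17/9 (j(f) = -2 + 1/9 = -2 + 1*(⅑) = -2 + ⅑ = -17/9)
Q(45)*k(j(-6), 1/(0*(6 + 3) - 22)) = (3*45²)*(-17/9 + 1/(0*(6 + 3) - 22)) = (3*2025)*(-17/9 + 1/(0*9 - 22)) = 6075*(-17/9 + 1/(0 - 22)) = 6075*(-17/9 + 1/(-22)) = 6075*(-17/9 - 1/22) = 6075*(-383/198) = -258525/22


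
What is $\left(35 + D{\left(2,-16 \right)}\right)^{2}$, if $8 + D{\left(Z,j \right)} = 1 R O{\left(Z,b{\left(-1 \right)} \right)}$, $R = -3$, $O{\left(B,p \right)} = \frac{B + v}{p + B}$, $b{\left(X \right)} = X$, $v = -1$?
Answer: $576$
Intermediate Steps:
$O{\left(B,p \right)} = \frac{-1 + B}{B + p}$ ($O{\left(B,p \right)} = \frac{B - 1}{p + B} = \frac{-1 + B}{B + p}$)
$D{\left(Z,j \right)} = -11$ ($D{\left(Z,j \right)} = -8 + 1 \left(-3\right) \frac{-1 + Z}{Z - 1} = -8 - 3 \frac{-1 + Z}{-1 + Z} = -8 - 3 = -11$)
$\left(35 + D{\left(2,-16 \right)}\right)^{2} = \left(35 - 11\right)^{2} = 24^{2} = 576$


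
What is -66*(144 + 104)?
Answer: -16368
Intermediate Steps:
-66*(144 + 104) = -66*248 = -16368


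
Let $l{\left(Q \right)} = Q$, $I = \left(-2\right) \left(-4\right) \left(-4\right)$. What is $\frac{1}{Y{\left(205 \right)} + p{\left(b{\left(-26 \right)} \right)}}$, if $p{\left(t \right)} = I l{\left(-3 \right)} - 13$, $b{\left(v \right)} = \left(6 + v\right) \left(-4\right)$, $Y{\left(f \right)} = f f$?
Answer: $\frac{1}{42108} \approx 2.3748 \cdot 10^{-5}$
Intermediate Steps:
$I = -32$ ($I = 8 \left(-4\right) = -32$)
$Y{\left(f \right)} = f^{2}$
$b{\left(v \right)} = -24 - 4 v$
$p{\left(t \right)} = 83$ ($p{\left(t \right)} = \left(-32\right) \left(-3\right) - 13 = 96 - 13 = 83$)
$\frac{1}{Y{\left(205 \right)} + p{\left(b{\left(-26 \right)} \right)}} = \frac{1}{205^{2} + 83} = \frac{1}{42025 + 83} = \frac{1}{42108}$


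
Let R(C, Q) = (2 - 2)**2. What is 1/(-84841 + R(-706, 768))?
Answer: -1/84841 ≈ -1.1787e-5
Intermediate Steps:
R(C, Q) = 0 (R(C, Q) = 0**2 = 0)
1/(-84841 + R(-706, 768)) = 1/(-84841 + 0) = 1/(-84841) = -1/84841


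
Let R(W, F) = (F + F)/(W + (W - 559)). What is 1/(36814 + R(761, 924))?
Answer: 321/11817910 ≈ 2.7162e-5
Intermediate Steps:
R(W, F) = 2*F/(-559 + 2*W) (R(W, F) = (2*F)/(W + (-559 + W)) = (2*F)/(-559 + 2*W) = 2*F/(-559 + 2*W))
1/(36814 + R(761, 924)) = 1/(36814 + 2*924/(-559 + 2*761)) = 1/(36814 + 2*924/(-559 + 1522)) = 1/(36814 + 2*924/963) = 1/(36814 + 2*924*(1/963)) = 1/(36814 + 616/321) = 1/(11817910/321) = 321/11817910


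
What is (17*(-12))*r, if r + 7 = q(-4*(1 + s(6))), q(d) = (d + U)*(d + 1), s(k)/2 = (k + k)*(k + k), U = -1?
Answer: -272610912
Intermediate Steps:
s(k) = 8*k² (s(k) = 2*((k + k)*(k + k)) = 2*((2*k)*(2*k)) = 2*(4*k²) = 8*k²)
q(d) = (1 + d)*(-1 + d) (q(d) = (d - 1)*(d + 1) = (-1 + d)*(1 + d) = (1 + d)*(-1 + d))
r = 1336328 (r = -7 + (-1 + (-4*(1 + 8*6²))²) = -7 + (-1 + (-4*(1 + 8*36))²) = -7 + (-1 + (-4*(1 + 288))²) = -7 + (-1 + (-4*289)²) = -7 + (-1 + (-1156)²) = -7 + (-1 + 1336336) = -7 + 1336335 = 1336328)
(17*(-12))*r = (17*(-12))*1336328 = -204*1336328 = -272610912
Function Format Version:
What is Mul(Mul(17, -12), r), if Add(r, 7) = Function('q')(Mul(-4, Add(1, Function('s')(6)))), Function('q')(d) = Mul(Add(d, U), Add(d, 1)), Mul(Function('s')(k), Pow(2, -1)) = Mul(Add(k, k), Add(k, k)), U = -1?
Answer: -272610912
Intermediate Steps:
Function('s')(k) = Mul(8, Pow(k, 2)) (Function('s')(k) = Mul(2, Mul(Add(k, k), Add(k, k))) = Mul(2, Mul(Mul(2, k), Mul(2, k))) = Mul(2, Mul(4, Pow(k, 2))) = Mul(8, Pow(k, 2)))
Function('q')(d) = Mul(Add(1, d), Add(-1, d)) (Function('q')(d) = Mul(Add(d, -1), Add(d, 1)) = Mul(Add(-1, d), Add(1, d)) = Mul(Add(1, d), Add(-1, d)))
r = 1336328 (r = Add(-7, Add(-1, Pow(Mul(-4, Add(1, Mul(8, Pow(6, 2)))), 2))) = Add(-7, Add(-1, Pow(Mul(-4, Add(1, Mul(8, 36))), 2))) = Add(-7, Add(-1, Pow(Mul(-4, Add(1, 288)), 2))) = Add(-7, Add(-1, Pow(Mul(-4, 289), 2))) = Add(-7, Add(-1, Pow(-1156, 2))) = Add(-7, Add(-1, 1336336)) = Add(-7, 1336335) = 1336328)
Mul(Mul(17, -12), r) = Mul(Mul(17, -12), 1336328) = Mul(-204, 1336328) = -272610912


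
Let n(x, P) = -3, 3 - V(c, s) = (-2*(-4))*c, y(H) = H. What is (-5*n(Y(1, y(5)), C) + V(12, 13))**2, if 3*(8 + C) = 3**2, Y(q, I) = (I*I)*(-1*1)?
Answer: 6084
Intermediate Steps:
Y(q, I) = -I**2 (Y(q, I) = I**2*(-1) = -I**2)
V(c, s) = 3 - 8*c (V(c, s) = 3 - (-2*(-4))*c = 3 - 8*c)
C = -5 (C = -8 + (1/3)*3**2 = -8 + (1/3)*9 = -8 + 3 = -5)
(-5*n(Y(1, y(5)), C) + V(12, 13))**2 = (-5*(-3) + (3 - 8*12))**2 = (15 + (3 - 96))**2 = (15 - 93)**2 = (-78)**2 = 6084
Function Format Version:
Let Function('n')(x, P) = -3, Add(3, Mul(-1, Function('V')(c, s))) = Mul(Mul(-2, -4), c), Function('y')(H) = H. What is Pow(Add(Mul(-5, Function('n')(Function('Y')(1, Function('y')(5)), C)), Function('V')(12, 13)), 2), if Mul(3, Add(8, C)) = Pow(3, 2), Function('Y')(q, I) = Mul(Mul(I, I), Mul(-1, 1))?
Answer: 6084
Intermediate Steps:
Function('Y')(q, I) = Mul(-1, Pow(I, 2)) (Function('Y')(q, I) = Mul(Pow(I, 2), -1) = Mul(-1, Pow(I, 2)))
Function('V')(c, s) = Add(3, Mul(-8, c)) (Function('V')(c, s) = Add(3, Mul(-1, Mul(Mul(-2, -4), c))) = Add(3, Mul(-1, Mul(8, c))) = Add(3, Mul(-8, c)))
C = -5 (C = Add(-8, Mul(Rational(1, 3), Pow(3, 2))) = Add(-8, Mul(Rational(1, 3), 9)) = Add(-8, 3) = -5)
Pow(Add(Mul(-5, Function('n')(Function('Y')(1, Function('y')(5)), C)), Function('V')(12, 13)), 2) = Pow(Add(Mul(-5, -3), Add(3, Mul(-8, 12))), 2) = Pow(Add(15, Add(3, -96)), 2) = Pow(Add(15, -93), 2) = Pow(-78, 2) = 6084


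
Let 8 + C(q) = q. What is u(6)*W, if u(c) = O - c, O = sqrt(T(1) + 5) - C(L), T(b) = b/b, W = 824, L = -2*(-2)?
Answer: -1648 + 824*sqrt(6) ≈ 370.38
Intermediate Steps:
L = 4
T(b) = 1
C(q) = -8 + q
O = 4 + sqrt(6) (O = sqrt(1 + 5) - (-8 + 4) = sqrt(6) - 1*(-4) = sqrt(6) + 4 = 4 + sqrt(6) ≈ 6.4495)
u(c) = 4 + sqrt(6) - c (u(c) = (4 + sqrt(6)) - c = 4 + sqrt(6) - c)
u(6)*W = (4 + sqrt(6) - 1*6)*824 = (4 + sqrt(6) - 6)*824 = (-2 + sqrt(6))*824 = -1648 + 824*sqrt(6)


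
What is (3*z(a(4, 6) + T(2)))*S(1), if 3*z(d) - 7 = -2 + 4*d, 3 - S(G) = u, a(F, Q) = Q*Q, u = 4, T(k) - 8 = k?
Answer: -189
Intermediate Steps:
T(k) = 8 + k
a(F, Q) = Q²
S(G) = -1 (S(G) = 3 - 1*4 = 3 - 4 = -1)
z(d) = 5/3 + 4*d/3 (z(d) = 7/3 + (-2 + 4*d)/3 = 7/3 + (-⅔ + 4*d/3) = 5/3 + 4*d/3)
(3*z(a(4, 6) + T(2)))*S(1) = (3*(5/3 + 4*(6² + (8 + 2))/3))*(-1) = (3*(5/3 + 4*(36 + 10)/3))*(-1) = (3*(5/3 + (4/3)*46))*(-1) = (3*(5/3 + 184/3))*(-1) = (3*63)*(-1) = 189*(-1) = -189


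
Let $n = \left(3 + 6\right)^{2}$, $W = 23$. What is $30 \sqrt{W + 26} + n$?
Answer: $291$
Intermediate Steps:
$n = 81$ ($n = 9^{2} = 81$)
$30 \sqrt{W + 26} + n = 30 \sqrt{23 + 26} + 81 = 30 \sqrt{49} + 81 = 30 \cdot 7 + 81 = 210 + 81 = 291$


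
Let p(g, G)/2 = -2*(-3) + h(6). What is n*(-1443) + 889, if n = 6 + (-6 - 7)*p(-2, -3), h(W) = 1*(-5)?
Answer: 29749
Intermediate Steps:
h(W) = -5
p(g, G) = 2 (p(g, G) = 2*(-2*(-3) - 5) = 2*(6 - 5) = 2*1 = 2)
n = -20 (n = 6 + (-6 - 7)*2 = 6 - 13*2 = 6 - 26 = -20)
n*(-1443) + 889 = -20*(-1443) + 889 = 28860 + 889 = 29749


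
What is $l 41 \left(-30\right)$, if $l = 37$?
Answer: $-45510$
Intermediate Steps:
$l 41 \left(-30\right) = 37 \cdot 41 \left(-30\right) = 1517 \left(-30\right) = -45510$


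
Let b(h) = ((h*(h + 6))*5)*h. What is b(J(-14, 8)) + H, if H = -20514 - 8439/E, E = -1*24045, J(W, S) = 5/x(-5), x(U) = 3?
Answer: -4416213094/216405 ≈ -20407.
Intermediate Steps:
J(W, S) = 5/3
E = -24045
H = -164416897/8015 (H = -20514 - 8439/(-24045) = -20514 - 8439*(-1)/24045 = -20514 - 1*(-2813/8015) = -20514 + 2813/8015 = -164416897/8015 ≈ -20514.)
b(h) = 5*h²*(6 + h) (b(h) = ((h*(6 + h))*5)*h = (5*h*(6 + h))*h = 5*h²*(6 + h))
b(J(-14, 8)) + H = 5*(5/3)²*(6 + 5/3) - 164416897/8015 = 5*(25/9)*(23/3) - 164416897/8015 = 2875/27 - 164416897/8015 = -4416213094/216405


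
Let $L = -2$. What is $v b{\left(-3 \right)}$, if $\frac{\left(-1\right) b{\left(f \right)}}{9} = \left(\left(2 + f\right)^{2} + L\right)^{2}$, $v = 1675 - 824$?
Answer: $-7659$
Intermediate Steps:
$v = 851$
$b{\left(f \right)} = - 9 \left(-2 + \left(2 + f\right)^{2}\right)^{2}$ ($b{\left(f \right)} = - 9 \left(\left(2 + f\right)^{2} - 2\right)^{2} = - 9 \left(-2 + \left(2 + f\right)^{2}\right)^{2}$)
$v b{\left(-3 \right)} = 851 \left(- 9 \left(-2 + \left(2 - 3\right)^{2}\right)^{2}\right) = 851 \left(- 9 \left(-2 + \left(-1\right)^{2}\right)^{2}\right) = 851 \left(- 9 \left(-2 + 1\right)^{2}\right) = 851 \left(- 9 \left(-1\right)^{2}\right) = 851 \left(\left(-9\right) 1\right) = 851 \left(-9\right) = -7659$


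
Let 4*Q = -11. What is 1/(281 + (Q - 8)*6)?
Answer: 2/433 ≈ 0.0046189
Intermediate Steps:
Q = -11/4 (Q = (1/4)*(-11) = -11/4 ≈ -2.7500)
1/(281 + (Q - 8)*6) = 1/(281 + (-11/4 - 8)*6) = 1/(281 - 43/4*6) = 1/(281 - 129/2) = 1/(433/2) = 2/433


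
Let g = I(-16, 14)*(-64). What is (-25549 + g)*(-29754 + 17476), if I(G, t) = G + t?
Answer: 312119038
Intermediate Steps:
g = 128 (g = (-16 + 14)*(-64) = -2*(-64) = 128)
(-25549 + g)*(-29754 + 17476) = (-25549 + 128)*(-29754 + 17476) = -25421*(-12278) = 312119038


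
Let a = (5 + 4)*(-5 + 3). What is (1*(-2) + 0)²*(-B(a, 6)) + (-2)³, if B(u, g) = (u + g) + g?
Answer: 16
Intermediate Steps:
a = -18 (a = 9*(-2) = -18)
B(u, g) = u + 2*g (B(u, g) = (g + u) + g = u + 2*g)
(1*(-2) + 0)²*(-B(a, 6)) + (-2)³ = (1*(-2) + 0)²*(-(-18 + 2*6)) + (-2)³ = (-2 + 0)²*(-(-18 + 12)) - 8 = (-2)²*(-1*(-6)) - 8 = 4*6 - 8 = 24 - 8 = 16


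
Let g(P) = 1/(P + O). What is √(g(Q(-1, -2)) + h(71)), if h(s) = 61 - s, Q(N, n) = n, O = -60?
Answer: 3*I*√4278/62 ≈ 3.1648*I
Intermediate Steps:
g(P) = 1/(-60 + P) (g(P) = 1/(P - 60) = 1/(-60 + P))
√(g(Q(-1, -2)) + h(71)) = √(1/(-60 - 2) + (61 - 1*71)) = √(1/(-62) + (61 - 71)) = √(-1/62 - 10) = √(-621/62) = 3*I*√4278/62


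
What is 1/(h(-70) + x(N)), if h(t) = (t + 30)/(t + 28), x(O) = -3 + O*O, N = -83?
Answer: 21/144626 ≈ 0.00014520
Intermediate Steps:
x(O) = -3 + O²
h(t) = (30 + t)/(28 + t)
1/(h(-70) + x(N)) = 1/((30 - 70)/(28 - 70) + (-3 + (-83)²)) = 1/(-40/(-42) + (-3 + 6889)) = 1/(-1/42*(-40) + 6886) = 1/(20/21 + 6886) = 1/(144626/21) = 21/144626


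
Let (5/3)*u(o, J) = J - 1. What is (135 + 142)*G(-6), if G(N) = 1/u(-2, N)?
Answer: -1385/21 ≈ -65.952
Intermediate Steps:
u(o, J) = -3/5 + 3*J/5 (u(o, J) = 3*(J - 1)/5 = 3*(-1 + J)/5 = -3/5 + 3*J/5)
G(N) = 1/(-3/5 + 3*N/5)
(135 + 142)*G(-6) = (135 + 142)*(5/(3*(-1 - 6))) = 277*((5/3)/(-7)) = 277*((5/3)*(-1/7)) = 277*(-5/21) = -1385/21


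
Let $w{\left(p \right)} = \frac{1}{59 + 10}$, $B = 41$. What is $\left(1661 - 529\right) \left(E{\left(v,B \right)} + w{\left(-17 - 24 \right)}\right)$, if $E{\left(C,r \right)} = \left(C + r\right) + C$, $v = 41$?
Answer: $\frac{9608416}{69} \approx 1.3925 \cdot 10^{5}$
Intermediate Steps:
$w{\left(p \right)} = \frac{1}{69}$
$E{\left(C,r \right)} = r + 2 C$
$\left(1661 - 529\right) \left(E{\left(v,B \right)} + w{\left(-17 - 24 \right)}\right) = \left(1661 - 529\right) \left(\left(41 + 2 \cdot 41\right) + \frac{1}{69}\right) = 1132 \left(\left(41 + 82\right) + \frac{1}{69}\right) = 1132 \left(123 + \frac{1}{69}\right) = 1132 \cdot \frac{8488}{69} = \frac{9608416}{69}$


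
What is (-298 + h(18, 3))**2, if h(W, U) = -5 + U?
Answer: 90000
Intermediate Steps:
(-298 + h(18, 3))**2 = (-298 + (-5 + 3))**2 = (-298 - 2)**2 = (-300)**2 = 90000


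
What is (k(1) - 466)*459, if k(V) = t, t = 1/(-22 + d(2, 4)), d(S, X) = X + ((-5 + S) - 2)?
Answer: -4920021/23 ≈ -2.1391e+5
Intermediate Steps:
d(S, X) = -7 + S + X (d(S, X) = X + (-7 + S) = -7 + S + X)
t = -1/23 (t = 1/(-22 + (-7 + 2 + 4)) = 1/(-22 - 1) = 1/(-23) = -1/23 ≈ -0.043478)
k(V) = -1/23
(k(1) - 466)*459 = (-1/23 - 466)*459 = -10719/23*459 = -4920021/23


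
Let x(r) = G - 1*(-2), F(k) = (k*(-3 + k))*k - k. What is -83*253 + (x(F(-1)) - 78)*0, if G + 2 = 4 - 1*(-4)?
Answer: -20999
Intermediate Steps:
G = 6 (G = -2 + (4 - 1*(-4)) = -2 + (4 + 4) = -2 + 8 = 6)
F(k) = -k + k**2*(-3 + k) (F(k) = k**2*(-3 + k) - k = -k + k**2*(-3 + k))
x(r) = 8 (x(r) = 6 - 1*(-2) = 6 + 2 = 8)
-83*253 + (x(F(-1)) - 78)*0 = -83*253 + (8 - 78)*0 = -20999 - 70*0 = -20999 + 0 = -20999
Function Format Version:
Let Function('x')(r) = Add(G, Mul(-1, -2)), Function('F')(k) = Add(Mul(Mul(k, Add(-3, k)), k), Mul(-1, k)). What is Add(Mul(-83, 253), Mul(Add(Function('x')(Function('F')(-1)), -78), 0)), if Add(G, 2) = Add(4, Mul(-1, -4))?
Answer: -20999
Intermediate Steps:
G = 6 (G = Add(-2, Add(4, Mul(-1, -4))) = Add(-2, Add(4, 4)) = Add(-2, 8) = 6)
Function('F')(k) = Add(Mul(-1, k), Mul(Pow(k, 2), Add(-3, k))) (Function('F')(k) = Add(Mul(Pow(k, 2), Add(-3, k)), Mul(-1, k)) = Add(Mul(-1, k), Mul(Pow(k, 2), Add(-3, k))))
Function('x')(r) = 8 (Function('x')(r) = Add(6, Mul(-1, -2)) = Add(6, 2) = 8)
Add(Mul(-83, 253), Mul(Add(Function('x')(Function('F')(-1)), -78), 0)) = Add(Mul(-83, 253), Mul(Add(8, -78), 0)) = Add(-20999, Mul(-70, 0)) = Add(-20999, 0) = -20999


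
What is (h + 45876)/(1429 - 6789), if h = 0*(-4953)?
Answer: -11469/1340 ≈ -8.5590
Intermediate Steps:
h = 0
(h + 45876)/(1429 - 6789) = (0 + 45876)/(1429 - 6789) = 45876/(-5360) = 45876*(-1/5360) = -11469/1340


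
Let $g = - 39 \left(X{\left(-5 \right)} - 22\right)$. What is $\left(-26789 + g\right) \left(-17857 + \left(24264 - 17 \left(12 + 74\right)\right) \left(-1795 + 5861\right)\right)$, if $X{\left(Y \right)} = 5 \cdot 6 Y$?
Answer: $-1861409801075$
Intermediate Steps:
$X{\left(Y \right)} = 30 Y$
$g = 6708$ ($g = - 39 \left(30 \left(-5\right) - 22\right) = - 39 \left(-150 - 22\right) = \left(-39\right) \left(-172\right) = 6708$)
$\left(-26789 + g\right) \left(-17857 + \left(24264 - 17 \left(12 + 74\right)\right) \left(-1795 + 5861\right)\right) = \left(-26789 + 6708\right) \left(-17857 + \left(24264 - 17 \left(12 + 74\right)\right) \left(-1795 + 5861\right)\right) = - 20081 \left(-17857 + \left(24264 - 1462\right) 4066\right) = - 20081 \left(-17857 + 22802 \cdot 4066\right) = - 20081 \left(-17857 + 92712932\right) = \left(-20081\right) 92695075 = -1861409801075$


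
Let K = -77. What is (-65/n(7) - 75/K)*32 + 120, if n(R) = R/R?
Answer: -148520/77 ≈ -1928.8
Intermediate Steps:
n(R) = 1
(-65/n(7) - 75/K)*32 + 120 = (-65/1 - 75/(-77))*32 + 120 = (-65*1 - 75*(-1/77))*32 + 120 = (-65 + 75/77)*32 + 120 = -4930/77*32 + 120 = -157760/77 + 120 = -148520/77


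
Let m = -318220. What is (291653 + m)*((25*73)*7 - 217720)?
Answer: 5444773815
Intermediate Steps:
(291653 + m)*((25*73)*7 - 217720) = (291653 - 318220)*((25*73)*7 - 217720) = -26567*(1825*7 - 217720) = -26567*(12775 - 217720) = -26567*(-204945) = 5444773815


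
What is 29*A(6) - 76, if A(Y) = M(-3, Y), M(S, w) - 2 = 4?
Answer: 98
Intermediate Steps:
M(S, w) = 6 (M(S, w) = 2 + 4 = 6)
A(Y) = 6
29*A(6) - 76 = 29*6 - 76 = 174 - 76 = 98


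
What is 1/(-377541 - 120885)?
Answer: -1/498426 ≈ -2.0063e-6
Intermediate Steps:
1/(-377541 - 120885) = 1/(-498426) = -1/498426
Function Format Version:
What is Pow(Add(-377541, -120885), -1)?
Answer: Rational(-1, 498426) ≈ -2.0063e-6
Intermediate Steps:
Pow(Add(-377541, -120885), -1) = Pow(-498426, -1) = Rational(-1, 498426)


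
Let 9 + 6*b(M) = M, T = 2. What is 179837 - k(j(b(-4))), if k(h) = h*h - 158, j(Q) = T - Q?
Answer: 6479195/36 ≈ 1.7998e+5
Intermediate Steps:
b(M) = -3/2 + M/6
j(Q) = 2 - Q
k(h) = -158 + h**2 (k(h) = h**2 - 158 = -158 + h**2)
179837 - k(j(b(-4))) = 179837 - (-158 + (2 - (-3/2 + (1/6)*(-4)))**2) = 179837 - (-158 + (2 - (-3/2 - 2/3))**2) = 179837 - (-158 + (2 - 1*(-13/6))**2) = 179837 - (-158 + (2 + 13/6)**2) = 179837 - (-158 + (25/6)**2) = 179837 - (-158 + 625/36) = 179837 - 1*(-5063/36) = 179837 + 5063/36 = 6479195/36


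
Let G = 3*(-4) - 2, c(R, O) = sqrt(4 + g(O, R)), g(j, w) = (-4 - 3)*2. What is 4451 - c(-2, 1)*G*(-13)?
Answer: 4451 - 182*I*sqrt(10) ≈ 4451.0 - 575.53*I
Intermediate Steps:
g(j, w) = -14 (g(j, w) = -7*2 = -14)
c(R, O) = I*sqrt(10) (c(R, O) = sqrt(4 - 14) = sqrt(-10) = I*sqrt(10))
G = -14 (G = -12 - 2 = -14)
4451 - c(-2, 1)*G*(-13) = 4451 - (I*sqrt(10))*(-14)*(-13) = 4451 - (-14*I*sqrt(10))*(-13) = 4451 - 182*I*sqrt(10)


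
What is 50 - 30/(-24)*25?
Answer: 325/4 ≈ 81.250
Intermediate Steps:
50 - 30/(-24)*25 = 50 - 30*(-1/24)*25 = 50 + (5/4)*25 = 50 + 125/4 = 325/4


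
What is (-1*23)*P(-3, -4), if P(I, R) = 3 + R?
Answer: 23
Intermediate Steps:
(-1*23)*P(-3, -4) = (-1*23)*(3 - 4) = -23*(-1) = 23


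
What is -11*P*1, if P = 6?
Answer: -66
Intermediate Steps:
-11*P*1 = -11*6*1 = -66*1 = -66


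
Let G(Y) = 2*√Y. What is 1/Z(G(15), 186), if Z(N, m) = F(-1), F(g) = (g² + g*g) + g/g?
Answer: ⅓ ≈ 0.33333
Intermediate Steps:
F(g) = 1 + 2*g² (F(g) = (g² + g²) + 1 = 2*g² + 1 = 1 + 2*g²)
Z(N, m) = 3 (Z(N, m) = 1 + 2*(-1)² = 1 + 2*1 = 1 + 2 = 3)
1/Z(G(15), 186) = 1/3 = ⅓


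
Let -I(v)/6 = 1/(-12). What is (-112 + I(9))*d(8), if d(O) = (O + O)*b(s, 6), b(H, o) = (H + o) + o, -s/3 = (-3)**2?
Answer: 26760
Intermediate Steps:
s = -27 (s = -3*(-3)**2 = -3*9 = -27)
b(H, o) = H + 2*o
I(v) = 1/2 (I(v) = -6/(-12) = -6*(-1/12) = 1/2)
d(O) = -30*O (d(O) = (O + O)*(-27 + 2*6) = (2*O)*(-27 + 12) = (2*O)*(-15) = -30*O)
(-112 + I(9))*d(8) = (-112 + 1/2)*(-30*8) = -223/2*(-240) = 26760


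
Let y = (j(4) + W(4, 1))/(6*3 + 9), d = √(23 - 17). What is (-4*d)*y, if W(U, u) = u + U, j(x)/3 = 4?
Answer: -68*√6/27 ≈ -6.1691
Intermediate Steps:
j(x) = 12 (j(x) = 3*4 = 12)
W(U, u) = U + u
d = √6 ≈ 2.4495
y = 17/27 (y = (12 + (4 + 1))/(6*3 + 9) = (12 + 5)/(18 + 9) = 17/27 ≈ 0.62963)
(-4*d)*y = -4*√6*(17/27) = -68*√6/27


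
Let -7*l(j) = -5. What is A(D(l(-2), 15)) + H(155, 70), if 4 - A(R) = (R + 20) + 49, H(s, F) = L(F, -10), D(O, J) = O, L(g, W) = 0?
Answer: -460/7 ≈ -65.714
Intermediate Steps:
l(j) = 5/7 (l(j) = -1/7*(-5) = 5/7)
H(s, F) = 0
A(R) = -65 - R (A(R) = 4 - ((R + 20) + 49) = 4 - ((20 + R) + 49) = 4 - (69 + R) = 4 + (-69 - R) = -65 - R)
A(D(l(-2), 15)) + H(155, 70) = (-65 - 1*5/7) + 0 = (-65 - 5/7) + 0 = -460/7 + 0 = -460/7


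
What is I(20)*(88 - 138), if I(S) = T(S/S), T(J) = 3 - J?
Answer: -100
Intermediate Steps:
I(S) = 2 (I(S) = 3 - S/S = 3 - 1*1 = 3 - 1 = 2)
I(20)*(88 - 138) = 2*(88 - 138) = 2*(-50) = -100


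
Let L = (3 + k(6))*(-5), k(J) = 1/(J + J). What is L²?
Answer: 34225/144 ≈ 237.67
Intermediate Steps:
k(J) = 1/(2*J)
L = -185/12 (L = (3 + (½)/6)*(-5) = (3 + (½)*(⅙))*(-5) = (3 + 1/12)*(-5) = (37/12)*(-5) = -185/12 ≈ -15.417)
L² = (-185/12)² = 34225/144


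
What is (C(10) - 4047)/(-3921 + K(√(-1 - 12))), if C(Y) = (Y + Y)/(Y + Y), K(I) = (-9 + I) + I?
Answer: 3975195/3861238 + 2023*I*√13/3861238 ≈ 1.0295 + 0.001889*I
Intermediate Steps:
K(I) = -9 + 2*I
C(Y) = 1 (C(Y) = (2*Y)/((2*Y)) = (2*Y)*(1/(2*Y)) = 1)
(C(10) - 4047)/(-3921 + K(√(-1 - 12))) = (1 - 4047)/(-3921 + (-9 + 2*√(-1 - 12))) = -4046/(-3921 + (-9 + 2*√(-13))) = -4046/(-3921 + (-9 + 2*(I*√13))) = -4046/(-3921 + (-9 + 2*I*√13)) = -4046/(-3930 + 2*I*√13)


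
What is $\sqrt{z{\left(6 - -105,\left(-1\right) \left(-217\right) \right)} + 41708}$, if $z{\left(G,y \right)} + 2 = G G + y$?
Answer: $2 \sqrt{13561} \approx 232.9$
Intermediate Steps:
$z{\left(G,y \right)} = -2 + y + G^{2}$ ($z{\left(G,y \right)} = -2 + \left(G G + y\right) = -2 + \left(G^{2} + y\right) = -2 + \left(y + G^{2}\right) = -2 + y + G^{2}$)
$\sqrt{z{\left(6 - -105,\left(-1\right) \left(-217\right) \right)} + 41708} = \sqrt{\left(-2 - -217 + \left(6 - -105\right)^{2}\right) + 41708} = \sqrt{\left(-2 + 217 + \left(6 + 105\right)^{2}\right) + 41708} = \sqrt{\left(-2 + 217 + 111^{2}\right) + 41708} = \sqrt{\left(-2 + 217 + 12321\right) + 41708} = \sqrt{12536 + 41708} = \sqrt{54244} = 2 \sqrt{13561}$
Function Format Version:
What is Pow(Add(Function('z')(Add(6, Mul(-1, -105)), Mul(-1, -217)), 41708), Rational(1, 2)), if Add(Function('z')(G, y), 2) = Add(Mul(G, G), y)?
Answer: Mul(2, Pow(13561, Rational(1, 2))) ≈ 232.90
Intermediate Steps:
Function('z')(G, y) = Add(-2, y, Pow(G, 2)) (Function('z')(G, y) = Add(-2, Add(Mul(G, G), y)) = Add(-2, Add(Pow(G, 2), y)) = Add(-2, Add(y, Pow(G, 2))) = Add(-2, y, Pow(G, 2)))
Pow(Add(Function('z')(Add(6, Mul(-1, -105)), Mul(-1, -217)), 41708), Rational(1, 2)) = Pow(Add(Add(-2, Mul(-1, -217), Pow(Add(6, Mul(-1, -105)), 2)), 41708), Rational(1, 2)) = Pow(Add(Add(-2, 217, Pow(Add(6, 105), 2)), 41708), Rational(1, 2)) = Pow(Add(Add(-2, 217, Pow(111, 2)), 41708), Rational(1, 2)) = Pow(Add(Add(-2, 217, 12321), 41708), Rational(1, 2)) = Pow(Add(12536, 41708), Rational(1, 2)) = Pow(54244, Rational(1, 2)) = Mul(2, Pow(13561, Rational(1, 2)))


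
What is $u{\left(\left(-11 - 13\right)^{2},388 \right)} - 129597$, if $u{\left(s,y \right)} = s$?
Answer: $-129021$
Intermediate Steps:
$u{\left(\left(-11 - 13\right)^{2},388 \right)} - 129597 = \left(-11 - 13\right)^{2} - 129597 = \left(-24\right)^{2} - 129597 = 576 - 129597 = -129021$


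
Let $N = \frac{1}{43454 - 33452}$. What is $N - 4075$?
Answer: $- \frac{40758149}{10002} \approx -4075.0$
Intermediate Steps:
$N = \frac{1}{10002} \approx 9.998 \cdot 10^{-5}$
$N - 4075 = \frac{1}{10002} - 4075 = - \frac{40758149}{10002}$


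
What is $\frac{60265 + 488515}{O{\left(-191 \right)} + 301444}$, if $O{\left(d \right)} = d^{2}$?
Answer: $\frac{109756}{67585} \approx 1.624$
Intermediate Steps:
$\frac{60265 + 488515}{O{\left(-191 \right)} + 301444} = \frac{60265 + 488515}{\left(-191\right)^{2} + 301444} = \frac{548780}{36481 + 301444} = \frac{548780}{337925} = 548780 \cdot \frac{1}{337925} = \frac{109756}{67585}$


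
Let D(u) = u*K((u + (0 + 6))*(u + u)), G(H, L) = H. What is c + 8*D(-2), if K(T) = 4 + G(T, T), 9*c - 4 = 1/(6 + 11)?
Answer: 9815/51 ≈ 192.45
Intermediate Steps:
c = 23/51 (c = 4/9 + 1/(9*(6 + 11)) = 4/9 + (1/9)/17 = 4/9 + (1/9)*(1/17) = 4/9 + 1/153 = 23/51 ≈ 0.45098)
K(T) = 4 + T
D(u) = u*(4 + 2*u*(6 + u)) (D(u) = u*(4 + (u + (0 + 6))*(u + u)) = u*(4 + (u + 6)*(2*u)) = u*(4 + (6 + u)*(2*u)) = u*(4 + 2*u*(6 + u)))
c + 8*D(-2) = 23/51 + 8*(2*(-2)*(2 - 2*(6 - 2))) = 23/51 + 8*(2*(-2)*(2 - 2*4)) = 23/51 + 8*(2*(-2)*(2 - 8)) = 23/51 + 8*(2*(-2)*(-6)) = 23/51 + 8*24 = 23/51 + 192 = 9815/51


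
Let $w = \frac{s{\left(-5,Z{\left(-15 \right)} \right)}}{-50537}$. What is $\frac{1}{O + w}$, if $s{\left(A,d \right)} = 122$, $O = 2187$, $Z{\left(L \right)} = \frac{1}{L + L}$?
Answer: $\frac{50537}{110524297} \approx 0.00045725$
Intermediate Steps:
$Z{\left(L \right)} = \frac{1}{2 L}$
$w = - \frac{122}{50537}$ ($w = \frac{122}{-50537} = 122 \left(- \frac{1}{50537}\right) = - \frac{122}{50537} \approx -0.0024141$)
$\frac{1}{O + w} = \frac{1}{2187 - \frac{122}{50537}} = \frac{1}{\frac{110524297}{50537}} = \frac{50537}{110524297}$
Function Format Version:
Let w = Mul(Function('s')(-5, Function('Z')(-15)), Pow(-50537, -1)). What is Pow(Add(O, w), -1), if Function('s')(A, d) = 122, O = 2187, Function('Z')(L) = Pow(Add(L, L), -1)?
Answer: Rational(50537, 110524297) ≈ 0.00045725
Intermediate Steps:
Function('Z')(L) = Mul(Rational(1, 2), Pow(L, -1)) (Function('Z')(L) = Pow(Mul(2, L), -1) = Mul(Rational(1, 2), Pow(L, -1)))
w = Rational(-122, 50537) (w = Mul(122, Pow(-50537, -1)) = Mul(122, Rational(-1, 50537)) = Rational(-122, 50537) ≈ -0.0024141)
Pow(Add(O, w), -1) = Pow(Add(2187, Rational(-122, 50537)), -1) = Pow(Rational(110524297, 50537), -1) = Rational(50537, 110524297)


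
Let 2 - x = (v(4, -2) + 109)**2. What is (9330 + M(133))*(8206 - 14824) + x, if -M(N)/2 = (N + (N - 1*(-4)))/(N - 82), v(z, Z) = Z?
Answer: -1048684339/17 ≈ -6.1687e+7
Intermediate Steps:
M(N) = -2*(4 + 2*N)/(-82 + N) (M(N) = -2*(N + (N - 1*(-4)))/(N - 82) = -2*(N + (N + 4))/(-82 + N) = -2*(N + (4 + N))/(-82 + N) = -2*(4 + 2*N)/(-82 + N))
x = -11447 (x = 2 - (-2 + 109)**2 = 2 - 1*107**2 = 2 - 1*11449 = 2 - 11449 = -11447)
(9330 + M(133))*(8206 - 14824) + x = (9330 + 4*(-2 - 1*133)/(-82 + 133))*(8206 - 14824) - 11447 = (9330 + 4*(-2 - 133)/51)*(-6618) - 11447 = (9330 + 4*(1/51)*(-135))*(-6618) - 11447 = (9330 - 180/17)*(-6618) - 11447 = (158430/17)*(-6618) - 11447 = -1048489740/17 - 11447 = -1048684339/17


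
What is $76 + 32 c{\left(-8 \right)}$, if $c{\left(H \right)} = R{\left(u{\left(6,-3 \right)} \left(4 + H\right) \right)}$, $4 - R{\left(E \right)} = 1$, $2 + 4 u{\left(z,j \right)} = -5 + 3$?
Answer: $172$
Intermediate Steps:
$u{\left(z,j \right)} = -1$ ($u{\left(z,j \right)} = - \frac{1}{2} + \frac{-5 + 3}{4} = - \frac{1}{2} + \frac{1}{4} \left(-2\right) = - \frac{1}{2} - \frac{1}{2} = -1$)
$R{\left(E \right)} = 3$ ($R{\left(E \right)} = 4 - 1 = 3$)
$c{\left(H \right)} = 3$
$76 + 32 c{\left(-8 \right)} = 76 + 32 \cdot 3 = 76 + 96 = 172$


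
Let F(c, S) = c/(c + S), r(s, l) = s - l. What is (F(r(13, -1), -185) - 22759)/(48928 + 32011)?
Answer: -3891803/13840569 ≈ -0.28119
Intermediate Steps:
F(c, S) = c/(S + c)
(F(r(13, -1), -185) - 22759)/(48928 + 32011) = ((13 - 1*(-1))/(-185 + (13 - 1*(-1))) - 22759)/(48928 + 32011) = ((13 + 1)/(-185 + (13 + 1)) - 22759)/80939 = (14/(-185 + 14) - 22759)*(1/80939) = (14/(-171) - 22759)*(1/80939) = (14*(-1/171) - 22759)*(1/80939) = (-14/171 - 22759)*(1/80939) = -3891803/171*1/80939 = -3891803/13840569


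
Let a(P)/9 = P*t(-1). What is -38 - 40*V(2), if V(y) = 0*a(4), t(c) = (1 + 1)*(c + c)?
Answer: -38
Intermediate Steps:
t(c) = 4*c (t(c) = 2*(2*c) = 4*c)
a(P) = -36*P (a(P) = 9*(P*(4*(-1))) = 9*(P*(-4)) = 9*(-4*P) = -36*P)
V(y) = 0 (V(y) = 0*(-36*4) = 0*(-144) = 0)
-38 - 40*V(2) = -38 - 40*0 = -38 + 0 = -38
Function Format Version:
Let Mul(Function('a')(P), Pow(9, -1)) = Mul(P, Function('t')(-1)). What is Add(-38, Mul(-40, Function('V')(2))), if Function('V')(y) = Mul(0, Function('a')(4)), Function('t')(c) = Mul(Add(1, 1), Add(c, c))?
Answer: -38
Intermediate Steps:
Function('t')(c) = Mul(4, c) (Function('t')(c) = Mul(2, Mul(2, c)) = Mul(4, c))
Function('a')(P) = Mul(-36, P) (Function('a')(P) = Mul(9, Mul(P, Mul(4, -1))) = Mul(9, Mul(P, -4)) = Mul(9, Mul(-4, P)) = Mul(-36, P))
Function('V')(y) = 0 (Function('V')(y) = Mul(0, Mul(-36, 4)) = Mul(0, -144) = 0)
Add(-38, Mul(-40, Function('V')(2))) = Add(-38, Mul(-40, 0)) = Add(-38, 0) = -38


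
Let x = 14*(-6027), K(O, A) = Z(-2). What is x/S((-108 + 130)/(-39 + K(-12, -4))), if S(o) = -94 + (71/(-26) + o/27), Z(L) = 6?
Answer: 177700068/203767 ≈ 872.08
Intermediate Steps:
K(O, A) = 6
x = -84378
S(o) = -2515/26 + o/27 (S(o) = -94 + (71*(-1/26) + o*(1/27)) = -94 + (-71/26 + o/27) = -2515/26 + o/27)
x/S((-108 + 130)/(-39 + K(-12, -4))) = -84378/(-2515/26 + ((-108 + 130)/(-39 + 6))/27) = -84378/(-2515/26 + (22/(-33))/27) = -84378/(-2515/26 + (22*(-1/33))/27) = -84378/(-2515/26 + (1/27)*(-⅔)) = -84378/(-2515/26 - 2/81) = -84378/(-203767/2106) = -84378*(-2106/203767) = 177700068/203767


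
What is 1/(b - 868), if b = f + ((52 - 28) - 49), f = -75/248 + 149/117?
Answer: -29016/25883111 ≈ -0.0011210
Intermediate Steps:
f = 28177/29016 (f = -75*1/248 + 149*(1/117) = -75/248 + 149/117 = 28177/29016 ≈ 0.97108)
b = -697223/29016 (b = 28177/29016 + ((52 - 28) - 49) = 28177/29016 + (24 - 49) = 28177/29016 - 25 = -697223/29016 ≈ -24.029)
1/(b - 868) = 1/(-697223/29016 - 868) = 1/(-25883111/29016) = -29016/25883111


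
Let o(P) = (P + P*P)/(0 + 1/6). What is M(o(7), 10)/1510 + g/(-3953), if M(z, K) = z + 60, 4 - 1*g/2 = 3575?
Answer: 6174904/2984515 ≈ 2.0690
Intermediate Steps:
g = -7142 (g = 8 - 2*3575 = 8 - 7150 = -7142)
o(P) = 6*P + 6*P² (o(P) = (P + P²)/(0 + ⅙) = (P + P²)/(⅙) = (P + P²)*6 = 6*P + 6*P²)
M(z, K) = 60 + z
M(o(7), 10)/1510 + g/(-3953) = (60 + 6*7*(1 + 7))/1510 - 7142/(-3953) = (60 + 6*7*8)*(1/1510) - 7142*(-1/3953) = (60 + 336)*(1/1510) + 7142/3953 = 396*(1/1510) + 7142/3953 = 198/755 + 7142/3953 = 6174904/2984515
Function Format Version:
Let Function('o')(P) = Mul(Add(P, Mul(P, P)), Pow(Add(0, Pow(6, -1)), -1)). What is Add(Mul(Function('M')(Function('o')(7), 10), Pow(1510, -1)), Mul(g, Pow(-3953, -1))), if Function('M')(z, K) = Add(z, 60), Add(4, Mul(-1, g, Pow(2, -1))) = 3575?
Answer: Rational(6174904, 2984515) ≈ 2.0690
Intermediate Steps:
g = -7142 (g = Add(8, Mul(-2, 3575)) = Add(8, -7150) = -7142)
Function('o')(P) = Add(Mul(6, P), Mul(6, Pow(P, 2))) (Function('o')(P) = Mul(Add(P, Pow(P, 2)), Pow(Add(0, Rational(1, 6)), -1)) = Mul(Add(P, Pow(P, 2)), Pow(Rational(1, 6), -1)) = Mul(Add(P, Pow(P, 2)), 6) = Add(Mul(6, P), Mul(6, Pow(P, 2))))
Function('M')(z, K) = Add(60, z)
Add(Mul(Function('M')(Function('o')(7), 10), Pow(1510, -1)), Mul(g, Pow(-3953, -1))) = Add(Mul(Add(60, Mul(6, 7, Add(1, 7))), Pow(1510, -1)), Mul(-7142, Pow(-3953, -1))) = Add(Mul(Add(60, Mul(6, 7, 8)), Rational(1, 1510)), Mul(-7142, Rational(-1, 3953))) = Add(Mul(Add(60, 336), Rational(1, 1510)), Rational(7142, 3953)) = Add(Mul(396, Rational(1, 1510)), Rational(7142, 3953)) = Add(Rational(198, 755), Rational(7142, 3953)) = Rational(6174904, 2984515)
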